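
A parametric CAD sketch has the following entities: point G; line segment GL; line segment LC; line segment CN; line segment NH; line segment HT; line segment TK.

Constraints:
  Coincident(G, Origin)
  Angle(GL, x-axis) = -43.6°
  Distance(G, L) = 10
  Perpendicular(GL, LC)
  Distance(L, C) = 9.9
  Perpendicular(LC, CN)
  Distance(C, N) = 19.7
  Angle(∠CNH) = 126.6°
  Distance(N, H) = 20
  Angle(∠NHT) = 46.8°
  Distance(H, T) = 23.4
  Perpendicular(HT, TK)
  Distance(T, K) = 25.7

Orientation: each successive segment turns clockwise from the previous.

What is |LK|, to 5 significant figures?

24.804

G is at the origin; GL runs at -43.6° with length 10.0, so L = (7.2417, -6.8962). GL ⟂ LC, so LC runs at -133.60°; with |LC| = 9.9, C = (0.41449, -14.065). The perpendicularity gives CN at right angles to LC, so CN runs at 136.40°; with |CN| = 19.7, N = (-13.852, -0.47999). ∠CNH = 126.6° gives NH at 83.000° from the x-axis; with |NH| = 20.0, H = (-11.414, 19.371). ∠NHT = 46.8° gives HT at -50.200° from the x-axis; with |HT| = 23.4, T = (3.5643, 1.3931). HT ⟂ TK, so TK runs at -140.20°; with |TK| = 25.7, K = (-16.181, -15.058). Then |LK| = |K − L| = 24.804.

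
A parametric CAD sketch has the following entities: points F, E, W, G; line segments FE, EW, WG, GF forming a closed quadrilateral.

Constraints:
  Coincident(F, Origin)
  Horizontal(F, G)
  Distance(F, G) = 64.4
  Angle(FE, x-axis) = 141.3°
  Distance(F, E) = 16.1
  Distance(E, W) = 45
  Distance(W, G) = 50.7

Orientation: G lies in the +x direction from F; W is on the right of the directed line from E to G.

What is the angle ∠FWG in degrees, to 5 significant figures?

104.34°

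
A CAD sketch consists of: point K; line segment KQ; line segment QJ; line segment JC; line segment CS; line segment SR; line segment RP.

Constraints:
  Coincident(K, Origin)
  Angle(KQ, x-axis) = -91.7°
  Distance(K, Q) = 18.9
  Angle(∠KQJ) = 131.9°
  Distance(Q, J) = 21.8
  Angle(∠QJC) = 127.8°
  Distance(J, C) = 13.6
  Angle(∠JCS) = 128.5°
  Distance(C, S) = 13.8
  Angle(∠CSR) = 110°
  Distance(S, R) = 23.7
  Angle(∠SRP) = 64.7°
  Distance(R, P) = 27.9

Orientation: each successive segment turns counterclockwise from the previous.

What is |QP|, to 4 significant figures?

12.40

K is at the origin; KQ runs at -91.7° with length 18.9, so Q = (-0.5607, -18.89). ∠KQJ = 131.9° gives QJ at -43.60° from the x-axis; with |QJ| = 21.8, J = (15.23, -33.93). ∠QJC = 127.8° gives JC at 8.600° from the x-axis; with |JC| = 13.6, C = (28.67, -31.89). ∠JCS = 128.5° gives CS at 60.10° from the x-axis; with |CS| = 13.8, S = (35.55, -19.93). ∠CSR = 110.0° gives SR at 130.1° from the x-axis; with |SR| = 23.7, R = (20.29, -1.800). ∠SRP = 64.7° gives RP at -114.6° from the x-axis; with |RP| = 27.9, P = (8.673, -27.17). Then |QP| = |P − Q| = 12.40.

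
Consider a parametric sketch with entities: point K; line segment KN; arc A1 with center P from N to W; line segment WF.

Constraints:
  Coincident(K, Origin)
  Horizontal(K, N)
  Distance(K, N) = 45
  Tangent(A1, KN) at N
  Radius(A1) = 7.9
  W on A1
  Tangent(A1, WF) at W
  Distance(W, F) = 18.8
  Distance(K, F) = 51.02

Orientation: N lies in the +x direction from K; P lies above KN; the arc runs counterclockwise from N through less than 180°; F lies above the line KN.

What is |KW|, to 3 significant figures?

53.2

K is at the origin; KN is horizontal with |KN| = 45.0 and N on the +x side, so N = (45.0, 0.00). Tangency of A1 to KN means the radius PN is perpendicular to KN, so P = N + (0, 7.9) = (45.0, 7.90). Since PW ⟂ WF (tangency), |PF| = √(7.9² + 18.8²) = 20.4 regardless of where W sits on A1. So F lies on both circle(K, 51.02) and circle(P, 20.4); the above-KN intersection is F = (42.6, 28.1). W is the foot of the tangent from F: W = (51.9, 11.8).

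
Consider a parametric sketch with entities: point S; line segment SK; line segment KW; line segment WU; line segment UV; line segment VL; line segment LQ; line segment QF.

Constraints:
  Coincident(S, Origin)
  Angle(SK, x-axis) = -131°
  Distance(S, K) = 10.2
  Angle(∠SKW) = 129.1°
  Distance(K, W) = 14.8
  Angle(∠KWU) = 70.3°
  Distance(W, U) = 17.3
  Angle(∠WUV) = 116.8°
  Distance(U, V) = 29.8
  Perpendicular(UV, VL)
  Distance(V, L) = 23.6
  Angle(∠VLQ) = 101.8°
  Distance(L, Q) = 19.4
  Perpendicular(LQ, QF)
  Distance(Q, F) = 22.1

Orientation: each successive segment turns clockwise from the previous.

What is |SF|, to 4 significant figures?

9.034

S is at the origin; SK runs at -131.0° with length 10.2, so K = (-6.692, -7.698). ∠SKW = 129.1° gives KW at 178.1° from the x-axis; with |KW| = 14.8, W = (-21.48, -7.207). ∠KWU = 70.3° gives WU at 68.40° from the x-axis; with |WU| = 17.3, U = (-15.12, 8.878). ∠WUV = 116.8° gives UV at 5.200° from the x-axis; with |UV| = 29.8, V = (14.56, 11.58). UV is perpendicular to VL, so VL runs at -84.80°; with |VL| = 23.6, L = (16.70, -11.92). ∠VLQ = 101.8° gives LQ at -163.0° from the x-axis; with |LQ| = 19.4, Q = (-1.851, -17.60). The perpendicularity gives QF at right angles to LQ, so QF runs at 107.0°; with |QF| = 22.1, F = (-8.313, 3.538). Then |SF| = |F − S| = 9.034.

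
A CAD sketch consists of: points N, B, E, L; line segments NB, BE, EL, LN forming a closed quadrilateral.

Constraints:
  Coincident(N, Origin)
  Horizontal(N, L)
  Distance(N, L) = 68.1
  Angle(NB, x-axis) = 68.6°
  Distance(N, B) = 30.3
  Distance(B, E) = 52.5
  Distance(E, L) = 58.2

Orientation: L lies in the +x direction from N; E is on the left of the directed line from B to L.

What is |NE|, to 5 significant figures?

79.110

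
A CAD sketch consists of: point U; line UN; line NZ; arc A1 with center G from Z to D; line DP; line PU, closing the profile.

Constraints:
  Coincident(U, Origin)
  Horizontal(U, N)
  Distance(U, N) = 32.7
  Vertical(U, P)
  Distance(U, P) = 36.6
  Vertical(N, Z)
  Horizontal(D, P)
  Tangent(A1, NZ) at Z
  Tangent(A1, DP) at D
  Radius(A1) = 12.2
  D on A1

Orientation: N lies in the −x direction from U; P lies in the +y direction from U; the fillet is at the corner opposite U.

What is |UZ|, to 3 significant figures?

40.8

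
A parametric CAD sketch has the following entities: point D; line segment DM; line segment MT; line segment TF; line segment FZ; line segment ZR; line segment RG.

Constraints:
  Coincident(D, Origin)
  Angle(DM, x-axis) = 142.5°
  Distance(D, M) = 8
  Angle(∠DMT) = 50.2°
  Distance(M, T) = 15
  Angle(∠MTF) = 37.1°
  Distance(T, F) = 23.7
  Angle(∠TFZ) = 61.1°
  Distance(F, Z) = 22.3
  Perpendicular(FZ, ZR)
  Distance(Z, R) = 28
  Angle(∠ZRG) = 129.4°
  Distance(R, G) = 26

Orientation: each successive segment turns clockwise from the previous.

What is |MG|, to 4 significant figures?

40.24

D is at the origin; DM runs at 142.5° with length 8.0, so M = (-6.347, 4.870). ∠DMT = 50.2° gives MT at 12.70° from the x-axis; with |MT| = 15.0, T = (8.286, 8.168). ∠MTF = 37.1° gives TF at -130.2° from the x-axis; with |TF| = 23.7, F = (-7.011, -9.934). ∠TFZ = 61.1° gives FZ at 110.9° from the x-axis; with |FZ| = 22.3, Z = (-14.97, 10.90). FZ ⟂ ZR, so ZR runs at 20.90°; with |ZR| = 28.0, R = (11.19, 20.89). ∠ZRG = 129.4° gives RG at -29.70° from the x-axis; with |RG| = 26.0, G = (33.78, 8.005). Then |MG| = |G − M| = 40.24.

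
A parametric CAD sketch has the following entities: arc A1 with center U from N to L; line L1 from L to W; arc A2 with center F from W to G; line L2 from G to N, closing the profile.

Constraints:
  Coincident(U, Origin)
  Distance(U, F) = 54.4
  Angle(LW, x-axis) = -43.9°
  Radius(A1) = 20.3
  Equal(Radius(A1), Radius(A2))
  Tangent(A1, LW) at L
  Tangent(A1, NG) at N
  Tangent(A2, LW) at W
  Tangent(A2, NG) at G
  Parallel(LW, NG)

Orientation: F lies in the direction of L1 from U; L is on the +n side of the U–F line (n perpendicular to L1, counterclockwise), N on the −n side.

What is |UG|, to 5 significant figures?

58.064

The slot axis is L1's direction at -43.9°, so u = (cos -43.9°, sin -43.9°) = (0.72055, -0.69340) and n = (−sin -43.9°, cos -43.9°) = (0.69340, 0.72055). U is at the origin and F lies 54.4 along u from U, so F = 54.4·u = (39.198, -37.721). Tangency of A1 to both parallel lines with radius 20.3 puts L and N at U ± 20.3·n: L = (14.076, 14.627), N = (-14.076, -14.627). Equal radii place W and G the same way about F: W = F + 20.3·n = (53.274, -23.094), G = F − 20.3·n = (25.122, -52.348). Then |UG| = |G − U| = 58.064.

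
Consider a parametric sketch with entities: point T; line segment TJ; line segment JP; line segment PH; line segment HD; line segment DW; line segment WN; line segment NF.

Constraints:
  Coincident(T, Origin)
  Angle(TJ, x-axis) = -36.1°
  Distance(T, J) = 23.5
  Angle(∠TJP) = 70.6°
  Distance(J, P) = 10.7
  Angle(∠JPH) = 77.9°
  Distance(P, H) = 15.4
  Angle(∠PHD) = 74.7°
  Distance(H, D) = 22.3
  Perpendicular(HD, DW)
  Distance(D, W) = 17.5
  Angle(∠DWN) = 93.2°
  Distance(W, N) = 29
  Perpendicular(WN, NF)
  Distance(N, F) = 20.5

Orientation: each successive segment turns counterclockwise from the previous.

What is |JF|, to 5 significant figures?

24.157

T is at the origin; TJ runs at -36.1° with length 23.5, so J = (18.988, -13.846). ∠TJP = 70.6° gives JP at 73.300° from the x-axis; with |JP| = 10.7, P = (22.063, -3.5974). ∠JPH = 77.9° gives PH at 175.40° from the x-axis; with |PH| = 15.4, H = (6.7121, -2.3624). ∠PHD = 74.7° gives HD at -79.300° from the x-axis; with |HD| = 22.3, D = (10.852, -24.275). The perpendicularity gives DW at right angles to HD, so DW runs at 10.700°; with |DW| = 17.5, W = (28.048, -21.025). ∠DWN = 93.2° gives WN at 97.500° from the x-axis; with |WN| = 29.0, N = (24.263, 7.7265). WN is perpendicular to NF, so NF runs at -172.50°; with |NF| = 20.5, F = (3.9383, 5.0507). Then |JF| = |F − J| = 24.157.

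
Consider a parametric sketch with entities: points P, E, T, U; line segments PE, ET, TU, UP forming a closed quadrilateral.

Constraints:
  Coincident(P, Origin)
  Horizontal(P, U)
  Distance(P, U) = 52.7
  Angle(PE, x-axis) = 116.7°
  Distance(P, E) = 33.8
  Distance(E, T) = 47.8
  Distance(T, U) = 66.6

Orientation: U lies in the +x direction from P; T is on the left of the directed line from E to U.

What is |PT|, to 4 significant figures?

63.59

P is at the origin; PU is horizontal with |PU| = 52.7 and U in +x, so U = (52.7, 0). PE runs at 116.7° with |PE| = 33.8, so E = (-15.19, 30.20). T is determined by |ET| = 47.8 and |TU| = 66.6 together: it lies at the intersection of circle(E, 47.8) and circle(U, 66.6). With |EU| = 74.30, the foot of the radical line on EU is 22.68 from E and the perpendicular offset is √(47.8² − 22.68²) = 42.08. Taking the left-of-EU solution: T = (22.63, 59.43).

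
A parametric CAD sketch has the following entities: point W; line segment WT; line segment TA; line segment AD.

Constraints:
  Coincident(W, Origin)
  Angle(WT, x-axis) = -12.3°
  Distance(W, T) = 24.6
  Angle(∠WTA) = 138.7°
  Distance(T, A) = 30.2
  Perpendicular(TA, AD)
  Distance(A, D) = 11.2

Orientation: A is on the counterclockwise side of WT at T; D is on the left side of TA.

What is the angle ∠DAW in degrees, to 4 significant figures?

71.56°

W is at the origin; WT runs at -12.3° with length 24.6, so T = 24.6·(cos -12.3°, sin -12.3°) = (24.04, -5.241). ∠WTA = 138.7°, so TA runs at -12.3° + (180° − 138.7°) = 29.00° from the x-axis; with |TA| = 30.2, A = T + 30.2·(cos 29.00°, sin 29.00°) = (50.45, 9.401). TA is perpendicular to AD; with |AD| = 11.2 on the left of TA, D = A + 11.2·(-0.4848, 0.8746) = (45.02, 19.20). Then cos ∠DAW = AD·AW / (|AD||AW|), giving 71.56°.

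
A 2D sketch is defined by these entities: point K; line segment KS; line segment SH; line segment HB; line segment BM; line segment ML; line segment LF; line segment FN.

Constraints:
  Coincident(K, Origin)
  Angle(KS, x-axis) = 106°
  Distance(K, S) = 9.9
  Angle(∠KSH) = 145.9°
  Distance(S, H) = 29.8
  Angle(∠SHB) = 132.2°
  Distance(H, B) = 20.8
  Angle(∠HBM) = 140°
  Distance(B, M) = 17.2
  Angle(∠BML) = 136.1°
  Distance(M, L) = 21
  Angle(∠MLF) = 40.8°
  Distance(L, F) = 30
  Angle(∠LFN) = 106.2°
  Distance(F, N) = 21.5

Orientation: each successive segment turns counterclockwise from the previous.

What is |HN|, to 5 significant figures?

25.244

K is at the origin; KS runs at 106.0° with length 9.9, so S = (-2.7288, 9.5165). ∠KSH = 145.9° gives SH at 140.10° from the x-axis; with |SH| = 29.8, H = (-25.590, 28.632). ∠SHB = 132.2° gives HB at -172.10° from the x-axis; with |HB| = 20.8, B = (-46.193, 25.773). ∠HBM = 140.0° gives BM at -132.10° from the x-axis; with |BM| = 17.2, M = (-57.724, 13.011). ∠BML = 136.1° gives ML at -88.200° from the x-axis; with |ML| = 21.0, L = (-57.065, -7.9788). ∠MLF = 40.8° gives LF at 51.000° from the x-axis; with |LF| = 30.0, F = (-38.185, 15.336). ∠LFN = 106.2° gives FN at 124.80° from the x-axis; with |FN| = 21.5, N = (-50.455, 32.990). Then |HN| = |N − H| = 25.244.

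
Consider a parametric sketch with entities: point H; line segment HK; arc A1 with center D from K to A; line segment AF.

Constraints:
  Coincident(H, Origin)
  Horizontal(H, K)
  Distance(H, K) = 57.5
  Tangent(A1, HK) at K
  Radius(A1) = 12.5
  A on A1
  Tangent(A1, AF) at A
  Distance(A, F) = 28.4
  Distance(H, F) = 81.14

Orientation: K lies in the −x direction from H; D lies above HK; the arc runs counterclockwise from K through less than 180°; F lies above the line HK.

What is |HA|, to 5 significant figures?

53.693

Checks: ∠(DK, KH) = 90.00° ✓; |DK| = 12.50 ✓; |DA| = 12.50 ✓; ∠(DA, AF) = 90.00° ✓; |AF| = 28.40 ✓; |HF| = 81.14 ✓.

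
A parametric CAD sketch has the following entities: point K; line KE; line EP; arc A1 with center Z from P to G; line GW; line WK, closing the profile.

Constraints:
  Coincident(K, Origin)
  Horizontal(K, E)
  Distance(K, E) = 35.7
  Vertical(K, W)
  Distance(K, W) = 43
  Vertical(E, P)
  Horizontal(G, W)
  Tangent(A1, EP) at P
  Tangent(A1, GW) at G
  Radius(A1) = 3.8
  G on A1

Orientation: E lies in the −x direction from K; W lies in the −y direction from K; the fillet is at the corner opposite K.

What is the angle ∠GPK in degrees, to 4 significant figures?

92.68°

K is at the origin; KE is horizontal with |KE| = 35.7 and E on the −x side, so E = (-35.70, 0.000). KW is vertical with |KW| = 43.0 and W on the −y side, so W = (0.000, -43.00). The virtual corner opposite K is at (-35.70, -43.00). Tangency of A1 to EP means the radius ZP is perpendicular to EP and A1 meets GW tangentially, so ZG is at right angles to GW, with radius 3.8, so the center Z sits 3.8 in from both sides at Z = (-31.90, -39.20). That places the tangent points at P = (-35.70, -39.20) on EP and G = (-31.90, -43.00) on GW. Then cos ∠GPK = PG·PK / (|PG||PK|), giving 92.68°.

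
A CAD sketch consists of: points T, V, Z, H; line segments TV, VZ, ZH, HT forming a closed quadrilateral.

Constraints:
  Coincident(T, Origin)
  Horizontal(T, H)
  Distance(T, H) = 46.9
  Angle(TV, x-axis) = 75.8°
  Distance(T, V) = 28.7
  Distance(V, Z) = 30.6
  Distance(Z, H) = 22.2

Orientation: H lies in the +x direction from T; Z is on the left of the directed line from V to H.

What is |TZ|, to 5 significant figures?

41.460

Checks: |VZ| = 30.60 ✓; |ZH| = 22.20 ✓.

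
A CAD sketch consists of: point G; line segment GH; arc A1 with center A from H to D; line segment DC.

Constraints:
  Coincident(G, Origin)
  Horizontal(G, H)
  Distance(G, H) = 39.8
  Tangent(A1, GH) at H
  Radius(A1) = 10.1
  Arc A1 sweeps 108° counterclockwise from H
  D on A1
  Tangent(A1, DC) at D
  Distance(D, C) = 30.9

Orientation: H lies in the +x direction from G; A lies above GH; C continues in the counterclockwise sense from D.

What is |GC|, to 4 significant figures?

58.34

G is at the origin; G and H share the same y with |GH| = 39.8 and H on the +x side, so H = (39.80, 0.000). Tangency of A1 to GH means the radius AH is perpendicular to GH, so A = H + (0, 10.1) = (39.80, 10.10). On A1, H sits at bearing -90° from A; a 108° counterclockwise sweep puts D at bearing 18°, so D = A + 10.1·(cos 18°, sin 18°) = (49.41, 13.22). A1 meets DC tangentially, so AD is at right angles to DC, so DC runs along (−sin 18°, cos 18°); with |DC| = 30.9, C = (39.86, 42.61). Then |GC| = |C − G| = 58.34.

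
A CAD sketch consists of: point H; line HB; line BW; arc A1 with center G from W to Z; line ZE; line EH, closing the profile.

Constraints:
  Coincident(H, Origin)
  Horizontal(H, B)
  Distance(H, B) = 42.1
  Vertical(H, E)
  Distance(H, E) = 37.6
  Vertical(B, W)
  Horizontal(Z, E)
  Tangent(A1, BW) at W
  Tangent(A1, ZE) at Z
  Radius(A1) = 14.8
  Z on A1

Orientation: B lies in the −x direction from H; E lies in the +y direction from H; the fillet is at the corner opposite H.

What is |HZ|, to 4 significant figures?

46.47

The virtual corner opposite H is at (-42.10, 37.60). The tangent condition forces GW to be normal to BW and A1 meets ZE tangentially, so GZ is at right angles to ZE, with radius 14.8, so the center G sits 14.8 in from both sides at G = (-27.30, 22.80). That places the tangent points at W = (-42.10, 22.80) on BW and Z = (-27.30, 37.60) on ZE. Then |HZ| = |Z − H| = 46.47.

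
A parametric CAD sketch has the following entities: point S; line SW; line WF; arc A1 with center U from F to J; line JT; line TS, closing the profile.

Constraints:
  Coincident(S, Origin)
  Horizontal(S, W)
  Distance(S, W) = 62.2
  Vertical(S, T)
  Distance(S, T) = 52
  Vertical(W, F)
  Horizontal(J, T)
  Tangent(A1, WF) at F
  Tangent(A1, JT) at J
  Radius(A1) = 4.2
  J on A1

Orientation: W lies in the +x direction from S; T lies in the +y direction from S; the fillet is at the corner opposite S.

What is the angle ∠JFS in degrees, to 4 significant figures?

82.54°

S is at the origin; S and W share the same y with |SW| = 62.2 and W on the +x side, so W = (62.20, 0.000). S and T share the same x with |ST| = 52.0 and T on the +y side, so T = (0.000, 52.00). The virtual corner opposite S is at (62.20, 52.00). The tangent condition forces UF to be normal to WF and since A1 is tangent to JT there, UJ ⟂ JT, with radius 4.2, so the center U sits 4.2 in from both sides at U = (58.00, 47.80). That places the tangent points at F = (62.20, 47.80) on WF and J = (58.00, 52.00) on JT. Then cos ∠JFS = FJ·FS / (|FJ||FS|), giving 82.54°.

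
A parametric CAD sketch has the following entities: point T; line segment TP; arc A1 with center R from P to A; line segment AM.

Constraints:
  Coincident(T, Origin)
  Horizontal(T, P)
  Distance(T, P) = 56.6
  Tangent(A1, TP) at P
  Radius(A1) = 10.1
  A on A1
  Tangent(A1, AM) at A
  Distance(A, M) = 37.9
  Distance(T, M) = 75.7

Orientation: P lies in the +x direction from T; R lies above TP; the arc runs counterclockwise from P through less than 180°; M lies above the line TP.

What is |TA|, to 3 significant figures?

67.6

Checks: ∠(RP, PT) = 90.00° ✓; |RP| = 10.10 ✓; |RA| = 10.10 ✓; ∠(RA, AM) = 90.00° ✓; |AM| = 37.90 ✓; |TM| = 75.70 ✓.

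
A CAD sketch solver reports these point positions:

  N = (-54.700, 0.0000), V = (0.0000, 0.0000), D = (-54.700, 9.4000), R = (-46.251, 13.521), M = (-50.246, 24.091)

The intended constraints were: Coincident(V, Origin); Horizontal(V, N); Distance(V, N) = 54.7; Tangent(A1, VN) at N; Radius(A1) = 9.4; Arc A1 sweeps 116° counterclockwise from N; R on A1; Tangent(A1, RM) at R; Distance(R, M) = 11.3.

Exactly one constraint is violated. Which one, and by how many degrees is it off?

Tangent(A1, RM) at R — off by 5.30°.

V = (0.00, 0.00) ✓; V.y = 0.00, N.y = 0.00 ✓; |VN| = 54.70 ✓; ∠(DN, NV) = 90.00° ✓; |DN| = 9.400 ✓; bearing(D→R) − bearing(D→N) = 116.0° ✓; |DR| = 9.400 ✓; ∠(DR, RM) = 95.30° ✗; |RM| = 11.30 ✓.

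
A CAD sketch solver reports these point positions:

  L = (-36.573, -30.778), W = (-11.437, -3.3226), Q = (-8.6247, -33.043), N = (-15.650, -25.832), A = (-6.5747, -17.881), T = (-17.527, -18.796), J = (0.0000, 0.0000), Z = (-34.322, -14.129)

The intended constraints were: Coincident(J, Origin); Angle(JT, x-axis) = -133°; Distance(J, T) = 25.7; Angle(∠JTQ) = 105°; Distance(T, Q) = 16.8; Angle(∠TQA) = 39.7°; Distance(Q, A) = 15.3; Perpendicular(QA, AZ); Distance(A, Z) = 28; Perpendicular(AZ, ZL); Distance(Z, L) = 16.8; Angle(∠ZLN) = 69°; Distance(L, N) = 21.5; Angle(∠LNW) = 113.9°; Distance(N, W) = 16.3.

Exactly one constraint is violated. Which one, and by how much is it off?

Distance(N, W) = 16.3 — off by 6.60.

J = (0.00, 0.00) ✓; JT at -133.0° ✓; |JT| = 25.70 ✓; ∠JTQ = 105.0° ✓; |TQ| = 16.80 ✓; ∠TQA = 39.70° ✓; |QA| = 15.30 ✓; ∠(QA, AZ) = 90.00° ✓; |AZ| = 28.00 ✓; ∠(AZ, ZL) = 90.00° ✓; |ZL| = 16.80 ✓; ∠ZLN = 69.00° ✓; |LN| = 21.50 ✓; ∠LNW = 113.9° ✓; |NW| = 22.90 ✗.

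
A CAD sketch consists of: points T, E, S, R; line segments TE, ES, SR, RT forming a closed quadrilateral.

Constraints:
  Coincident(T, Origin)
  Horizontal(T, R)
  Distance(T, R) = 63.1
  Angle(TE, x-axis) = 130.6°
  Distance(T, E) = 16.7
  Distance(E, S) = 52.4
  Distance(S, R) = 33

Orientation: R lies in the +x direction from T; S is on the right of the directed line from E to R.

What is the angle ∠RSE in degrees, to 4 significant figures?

121.3°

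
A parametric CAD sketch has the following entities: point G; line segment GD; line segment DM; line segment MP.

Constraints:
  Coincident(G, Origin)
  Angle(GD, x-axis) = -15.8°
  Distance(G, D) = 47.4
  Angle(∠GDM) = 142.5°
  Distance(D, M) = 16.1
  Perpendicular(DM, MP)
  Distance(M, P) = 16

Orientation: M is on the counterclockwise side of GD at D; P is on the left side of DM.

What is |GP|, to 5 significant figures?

55.222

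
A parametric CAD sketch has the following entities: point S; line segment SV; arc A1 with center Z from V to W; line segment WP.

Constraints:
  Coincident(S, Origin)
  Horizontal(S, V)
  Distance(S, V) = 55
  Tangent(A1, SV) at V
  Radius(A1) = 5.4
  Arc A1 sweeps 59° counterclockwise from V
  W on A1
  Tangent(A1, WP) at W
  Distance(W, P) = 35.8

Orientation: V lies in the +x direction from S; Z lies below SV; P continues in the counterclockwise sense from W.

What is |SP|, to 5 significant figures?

46.141

On A1, V sits at bearing 90° from Z; a 59° counterclockwise sweep puts W at bearing 149°, so W = Z + 5.4·(cos 149°, sin 149°) = (50.371, -2.6188). A1 meets WP tangentially, so ZW is at right angles to WP, so WP runs along (−sin 149°, cos 149°); with |WP| = 35.8, P = (31.933, -33.305). Then |SP| = |P − S| = 46.141.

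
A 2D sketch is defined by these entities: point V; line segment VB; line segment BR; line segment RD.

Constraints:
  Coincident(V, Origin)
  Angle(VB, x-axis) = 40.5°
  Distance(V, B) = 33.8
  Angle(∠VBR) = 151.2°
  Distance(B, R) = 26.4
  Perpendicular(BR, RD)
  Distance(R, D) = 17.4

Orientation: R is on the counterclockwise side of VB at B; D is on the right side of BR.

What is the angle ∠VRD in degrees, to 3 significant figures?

106°

V is at the origin; VB runs at 40.5° with length 33.8, so B = 33.8·(cos 40.5°, sin 40.5°) = (25.7, 22.0). ∠VBR = 151.2°, so BR runs at 40.5° + (180° − 151.2°) = 69.3° from the x-axis; with |BR| = 26.4, R = B + 26.4·(cos 69.3°, sin 69.3°) = (35.0, 46.6). BR ⟂ RD; with |RD| = 17.4 on the right of BR, D = R + 17.4·(0.935, -0.353) = (51.3, 40.5). Then cos ∠VRD = RV·RD / (|RV||RD|), giving 106°.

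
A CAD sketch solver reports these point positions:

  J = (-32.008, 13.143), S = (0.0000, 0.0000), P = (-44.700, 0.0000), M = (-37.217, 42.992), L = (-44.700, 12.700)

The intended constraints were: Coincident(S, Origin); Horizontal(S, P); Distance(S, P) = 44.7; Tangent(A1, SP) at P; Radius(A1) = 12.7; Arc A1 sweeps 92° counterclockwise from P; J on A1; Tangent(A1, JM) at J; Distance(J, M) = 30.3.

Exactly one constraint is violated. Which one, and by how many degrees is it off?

Tangent(A1, JM) at J — off by 7.90°.

S = (0.00, 0.00) ✓; S.y = 0.00, P.y = 0.00 ✓; |SP| = 44.70 ✓; ∠(LP, PS) = 90.00° ✓; |LP| = 12.70 ✓; bearing(L→J) − bearing(L→P) = 92.00° ✓; |LJ| = 12.70 ✓; ∠(LJ, JM) = 82.10° ✗; |JM| = 30.30 ✓.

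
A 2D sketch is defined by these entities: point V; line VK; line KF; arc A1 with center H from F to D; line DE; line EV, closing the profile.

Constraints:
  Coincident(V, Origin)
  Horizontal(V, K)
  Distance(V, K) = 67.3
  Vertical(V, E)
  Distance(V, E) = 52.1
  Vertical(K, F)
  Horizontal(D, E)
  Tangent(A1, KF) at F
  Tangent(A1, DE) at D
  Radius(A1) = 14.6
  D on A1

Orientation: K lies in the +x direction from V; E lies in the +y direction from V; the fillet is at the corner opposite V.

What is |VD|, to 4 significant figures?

74.11

The virtual corner opposite V is at (67.30, 52.10). The tangent condition forces HF to be normal to KF and the tangent condition forces HD to be normal to DE, with radius 14.6, so the center H sits 14.6 in from both sides at H = (52.70, 37.50). That places the tangent points at F = (67.30, 37.50) on KF and D = (52.70, 52.10) on DE. Then |VD| = |D − V| = 74.11.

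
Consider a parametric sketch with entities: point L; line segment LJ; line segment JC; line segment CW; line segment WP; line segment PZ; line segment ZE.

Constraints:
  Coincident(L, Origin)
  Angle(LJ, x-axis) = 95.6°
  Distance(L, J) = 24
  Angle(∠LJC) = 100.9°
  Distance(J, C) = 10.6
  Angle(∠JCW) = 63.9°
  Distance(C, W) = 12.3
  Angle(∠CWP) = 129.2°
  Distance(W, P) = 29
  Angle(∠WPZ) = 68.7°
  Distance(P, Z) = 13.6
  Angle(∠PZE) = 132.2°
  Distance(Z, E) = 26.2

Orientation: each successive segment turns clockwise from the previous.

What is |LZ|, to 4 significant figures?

25.53

∠CWP = 129.2° gives WP at -150.4° from the x-axis; with |WP| = 29.0, P = (-19.45, 0.4440). ∠WPZ = 68.7° gives PZ at 98.30° from the x-axis; with |PZ| = 13.6, Z = (-21.41, 13.90). Then |LZ| = |Z − L| = 25.53.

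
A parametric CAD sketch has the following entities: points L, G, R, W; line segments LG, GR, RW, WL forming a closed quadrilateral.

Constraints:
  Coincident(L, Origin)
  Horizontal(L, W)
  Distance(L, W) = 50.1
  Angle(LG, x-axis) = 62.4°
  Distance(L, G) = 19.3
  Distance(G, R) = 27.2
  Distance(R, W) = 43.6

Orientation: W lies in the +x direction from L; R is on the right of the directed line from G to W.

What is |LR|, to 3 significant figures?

12.7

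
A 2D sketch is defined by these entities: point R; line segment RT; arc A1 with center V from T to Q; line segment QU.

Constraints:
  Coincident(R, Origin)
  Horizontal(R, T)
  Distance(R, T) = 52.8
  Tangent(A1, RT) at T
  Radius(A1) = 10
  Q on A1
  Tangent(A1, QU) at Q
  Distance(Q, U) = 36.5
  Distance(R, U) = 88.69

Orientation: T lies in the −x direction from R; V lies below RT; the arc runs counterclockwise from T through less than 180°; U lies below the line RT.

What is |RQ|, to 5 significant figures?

61.182

R is at the origin; R and T share the same y with |RT| = 52.8 and T on the −x side, so T = (-52.800, 0.0000). The tangent condition forces VT to be normal to RT, so V = T + (0, -10) = (-52.800, -10.000). Since VQ ⟂ QU (tangency), |VU| = √(10.0² + 36.5²) = 37.845 regardless of where Q sits on A1. So U lies on both circle(R, 88.69) and circle(V, 37.845); the below-RT intersection is U = (-81.765, -34.358). Q is the foot of the tangent from U: Q = (-61.030, -4.3192).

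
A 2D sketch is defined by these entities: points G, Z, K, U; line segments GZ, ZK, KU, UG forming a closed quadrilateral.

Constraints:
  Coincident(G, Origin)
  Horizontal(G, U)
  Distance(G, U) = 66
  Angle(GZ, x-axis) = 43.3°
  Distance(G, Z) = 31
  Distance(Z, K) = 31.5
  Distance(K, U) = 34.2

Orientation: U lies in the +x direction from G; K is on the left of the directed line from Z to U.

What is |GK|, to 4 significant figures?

61.07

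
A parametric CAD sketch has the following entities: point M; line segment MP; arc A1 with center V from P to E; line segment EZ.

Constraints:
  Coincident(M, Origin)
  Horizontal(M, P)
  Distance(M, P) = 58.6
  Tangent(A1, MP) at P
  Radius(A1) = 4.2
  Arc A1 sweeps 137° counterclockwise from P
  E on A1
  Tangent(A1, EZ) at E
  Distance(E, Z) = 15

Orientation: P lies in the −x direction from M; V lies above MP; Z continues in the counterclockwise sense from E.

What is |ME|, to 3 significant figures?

56.2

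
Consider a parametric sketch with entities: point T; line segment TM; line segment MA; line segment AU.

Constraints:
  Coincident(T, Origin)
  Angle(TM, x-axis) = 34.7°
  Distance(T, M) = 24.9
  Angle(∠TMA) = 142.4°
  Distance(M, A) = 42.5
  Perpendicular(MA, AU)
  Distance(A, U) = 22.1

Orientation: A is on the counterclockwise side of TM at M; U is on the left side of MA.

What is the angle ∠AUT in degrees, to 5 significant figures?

83.666°

T is at the origin; TM runs at 34.7° with length 24.9, so M = 24.9·(cos 34.7°, sin 34.7°) = (20.471, 14.175). ∠TMA = 142.4°, so MA runs at 34.7° + (180° − 142.4°) = 72.300° from the x-axis; with |MA| = 42.5, A = M + 42.5·(cos 72.300°, sin 72.300°) = (33.393, 54.663). MA is perpendicular to AU; with |AU| = 22.1 on the left of MA, U = A + 22.1·(-0.95266, 0.30403) = (12.339, 61.382). Then cos ∠AUT = UA·UT / (|UA||UT|), giving 83.666°.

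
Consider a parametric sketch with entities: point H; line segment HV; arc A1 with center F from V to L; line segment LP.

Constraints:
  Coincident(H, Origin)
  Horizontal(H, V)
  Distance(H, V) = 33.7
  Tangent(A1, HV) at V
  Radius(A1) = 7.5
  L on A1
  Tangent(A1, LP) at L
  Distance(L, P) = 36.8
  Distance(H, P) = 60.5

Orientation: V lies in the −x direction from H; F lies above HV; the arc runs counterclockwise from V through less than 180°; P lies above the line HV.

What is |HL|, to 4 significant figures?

28.76

H is at the origin; HV is horizontal with |HV| = 33.7 and V on the −x side, so V = (-33.70, 0.000). Since A1 is tangent to HV there, FV ⟂ HV, so F = V + (0, 7.5) = (-33.70, 7.500). Since FL ⟂ LP (tangency), |FP| = √(7.5² + 36.8²) = 37.56 regardless of where L sits on A1. So P lies on both circle(H, 60.5) and circle(F, 37.56); the above-HV intersection is P = (-41.20, 44.30). L is the foot of the tangent from P: L = (-26.80, 10.44).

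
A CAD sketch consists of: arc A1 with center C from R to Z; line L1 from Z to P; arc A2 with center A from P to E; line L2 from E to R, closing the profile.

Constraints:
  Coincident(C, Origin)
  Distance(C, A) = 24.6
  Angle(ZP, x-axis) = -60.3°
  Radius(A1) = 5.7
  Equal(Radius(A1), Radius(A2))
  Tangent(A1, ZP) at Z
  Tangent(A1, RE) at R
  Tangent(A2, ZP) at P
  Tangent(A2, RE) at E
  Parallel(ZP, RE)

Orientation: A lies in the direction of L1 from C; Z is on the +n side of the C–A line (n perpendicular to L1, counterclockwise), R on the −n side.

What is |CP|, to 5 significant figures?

25.252

Tangency of A1 to both parallel lines with radius 5.7 puts Z and R at C ± 5.7·n: Z = (4.9512, 2.8241), R = (-4.9512, -2.8241). Equal radii place P and E the same way about A: P = A + 5.7·n = (17.139, -18.544), E = A − 5.7·n = (7.2371, -24.192). Then |CP| = |P − C| = 25.252.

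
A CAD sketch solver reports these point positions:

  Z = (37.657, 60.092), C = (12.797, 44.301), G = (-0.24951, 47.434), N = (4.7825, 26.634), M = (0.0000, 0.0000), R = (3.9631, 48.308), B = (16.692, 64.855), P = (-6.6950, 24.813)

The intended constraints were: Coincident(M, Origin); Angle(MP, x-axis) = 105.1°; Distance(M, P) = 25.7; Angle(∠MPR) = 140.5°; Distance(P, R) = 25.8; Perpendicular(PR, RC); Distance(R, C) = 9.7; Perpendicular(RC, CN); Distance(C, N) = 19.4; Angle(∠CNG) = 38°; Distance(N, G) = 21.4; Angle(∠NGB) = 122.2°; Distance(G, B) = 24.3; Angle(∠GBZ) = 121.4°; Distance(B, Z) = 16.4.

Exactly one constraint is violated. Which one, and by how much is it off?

Distance(B, Z) = 16.4 — off by 5.10.

M = (0.00, 0.00) ✓; MP at 105.1° ✓; |MP| = 25.70 ✓; ∠MPR = 140.5° ✓; |PR| = 25.80 ✓; ∠(PR, RC) = 90.00° ✓; |RC| = 9.700 ✓; ∠(RC, CN) = 90.00° ✓; |CN| = 19.40 ✓; ∠CNG = 38.00° ✓; |NG| = 21.40 ✓; ∠NGB = 122.2° ✓; |GB| = 24.30 ✓; ∠GBZ = 121.4° ✓; |BZ| = 21.50 ✗.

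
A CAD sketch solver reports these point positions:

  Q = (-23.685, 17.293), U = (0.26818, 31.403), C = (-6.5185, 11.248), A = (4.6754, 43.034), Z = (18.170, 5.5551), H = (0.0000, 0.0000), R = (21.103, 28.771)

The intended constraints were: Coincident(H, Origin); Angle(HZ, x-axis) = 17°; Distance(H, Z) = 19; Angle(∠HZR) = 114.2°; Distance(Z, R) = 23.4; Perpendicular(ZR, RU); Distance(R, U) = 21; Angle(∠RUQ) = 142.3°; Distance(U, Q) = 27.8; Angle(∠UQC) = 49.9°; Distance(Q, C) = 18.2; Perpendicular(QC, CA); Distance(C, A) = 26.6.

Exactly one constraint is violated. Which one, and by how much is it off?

Distance(C, A) = 26.6 — off by 7.10.

H = (0.00, 0.00) ✓; HZ at 17.00° ✓; |HZ| = 19.00 ✓; ∠HZR = 114.2° ✓; |ZR| = 23.40 ✓; ∠(ZR, RU) = 90.00° ✓; |RU| = 21.00 ✓; ∠RUQ = 142.3° ✓; |UQ| = 27.80 ✓; ∠UQC = 49.90° ✓; |QC| = 18.20 ✓; ∠(QC, CA) = 90.00° ✓; |CA| = 33.70 ✗.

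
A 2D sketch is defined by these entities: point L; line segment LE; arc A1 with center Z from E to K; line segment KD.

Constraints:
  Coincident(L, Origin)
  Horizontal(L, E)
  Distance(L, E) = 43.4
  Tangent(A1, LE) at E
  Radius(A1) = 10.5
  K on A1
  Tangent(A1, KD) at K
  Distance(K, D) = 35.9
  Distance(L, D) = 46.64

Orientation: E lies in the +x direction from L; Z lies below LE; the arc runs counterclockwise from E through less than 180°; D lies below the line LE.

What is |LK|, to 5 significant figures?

34.206

L is at the origin; LE is horizontal with |LE| = 43.4 and E on the +x side, so E = (43.400, 0.0000). Since A1 is tangent to LE there, ZE ⟂ LE, so Z = E + (0, -10.5) = (43.400, -10.500). Since ZK ⟂ KD (tangency), |ZD| = √(10.5² + 35.9²) = 37.404 regardless of where K sits on A1. So D lies on both circle(L, 46.64) and circle(Z, 37.404); the below-LE intersection is D = (21.958, -41.148). K is the foot of the tangent from D: K = (33.453, -7.1379).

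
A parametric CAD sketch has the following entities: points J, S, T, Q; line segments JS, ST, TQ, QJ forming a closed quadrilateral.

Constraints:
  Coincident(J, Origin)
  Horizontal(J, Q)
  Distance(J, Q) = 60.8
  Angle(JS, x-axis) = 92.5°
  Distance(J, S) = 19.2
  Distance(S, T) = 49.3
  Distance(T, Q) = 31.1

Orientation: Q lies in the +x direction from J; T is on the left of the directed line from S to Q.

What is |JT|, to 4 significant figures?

55.34

J is at the origin; JQ is horizontal with |JQ| = 60.8 and Q in +x, so Q = (60.8, 0). JS runs at 92.5° with |JS| = 19.2, so S = (-0.8375, 19.18). T is determined by |ST| = 49.3 and |TQ| = 31.1 together: it lies at the intersection of circle(S, 49.3) and circle(Q, 31.1). With |SQ| = 64.55, the foot of the radical line on SQ is 43.61 from S and the perpendicular offset is √(49.3² − 43.61²) = 22.99. Taking the left-of-SQ solution: T = (47.64, 28.18).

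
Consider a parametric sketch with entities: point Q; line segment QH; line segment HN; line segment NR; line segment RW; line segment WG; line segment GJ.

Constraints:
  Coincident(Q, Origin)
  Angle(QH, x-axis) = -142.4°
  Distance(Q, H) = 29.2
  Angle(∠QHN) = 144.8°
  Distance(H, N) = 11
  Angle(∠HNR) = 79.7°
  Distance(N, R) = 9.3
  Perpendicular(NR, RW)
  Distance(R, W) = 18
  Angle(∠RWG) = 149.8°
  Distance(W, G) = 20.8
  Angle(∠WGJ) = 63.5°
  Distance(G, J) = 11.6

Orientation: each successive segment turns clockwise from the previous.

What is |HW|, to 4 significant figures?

10.26

∠HNR = 79.7° gives NR at 82.10° from the x-axis; with |NR| = 9.3, R = (-32.85, -9.065). NR is perpendicular to RW, so RW runs at -7.900°; with |RW| = 18.0, W = (-15.02, -11.54). Then |HW| = |W − H| = 10.26.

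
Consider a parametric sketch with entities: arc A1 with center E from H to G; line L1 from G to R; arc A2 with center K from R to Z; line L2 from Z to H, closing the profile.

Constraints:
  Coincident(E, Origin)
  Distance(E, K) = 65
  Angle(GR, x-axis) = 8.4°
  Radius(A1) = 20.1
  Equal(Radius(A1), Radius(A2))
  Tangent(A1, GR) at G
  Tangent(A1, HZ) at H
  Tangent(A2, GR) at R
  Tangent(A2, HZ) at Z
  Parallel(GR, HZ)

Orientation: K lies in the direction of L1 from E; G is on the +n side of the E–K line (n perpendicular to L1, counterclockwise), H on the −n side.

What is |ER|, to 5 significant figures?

68.037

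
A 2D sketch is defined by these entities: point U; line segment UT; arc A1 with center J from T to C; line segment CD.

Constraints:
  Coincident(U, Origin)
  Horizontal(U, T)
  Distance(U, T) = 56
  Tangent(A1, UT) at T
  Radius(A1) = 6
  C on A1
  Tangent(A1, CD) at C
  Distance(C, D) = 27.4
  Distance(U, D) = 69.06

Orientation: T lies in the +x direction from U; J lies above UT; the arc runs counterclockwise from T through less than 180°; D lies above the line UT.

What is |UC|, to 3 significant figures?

62.3

Checks: U = (0.00, 0.00) ✓; |UT| = 56.00 ✓; |JC| = 6.000 ✓; ∠(JC, CD) = 90.00° ✓; |CD| = 27.40 ✓; |UD| = 69.06 ✓.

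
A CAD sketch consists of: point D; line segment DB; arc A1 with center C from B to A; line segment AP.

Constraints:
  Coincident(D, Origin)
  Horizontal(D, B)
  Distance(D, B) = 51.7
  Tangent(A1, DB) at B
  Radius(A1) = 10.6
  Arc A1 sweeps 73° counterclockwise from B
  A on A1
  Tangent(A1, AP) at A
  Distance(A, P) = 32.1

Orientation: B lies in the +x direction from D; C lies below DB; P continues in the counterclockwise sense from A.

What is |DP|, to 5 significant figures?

49.945

On A1, B sits at bearing 90° from C; a 73° counterclockwise sweep puts A at bearing 163°, so A = C + 10.6·(cos 163°, sin 163°) = (41.563, -7.5009). The tangent condition forces CA to be normal to AP, so AP runs along (−sin 163°, cos 163°); with |AP| = 32.1, P = (32.178, -38.198). Then |DP| = |P − D| = 49.945.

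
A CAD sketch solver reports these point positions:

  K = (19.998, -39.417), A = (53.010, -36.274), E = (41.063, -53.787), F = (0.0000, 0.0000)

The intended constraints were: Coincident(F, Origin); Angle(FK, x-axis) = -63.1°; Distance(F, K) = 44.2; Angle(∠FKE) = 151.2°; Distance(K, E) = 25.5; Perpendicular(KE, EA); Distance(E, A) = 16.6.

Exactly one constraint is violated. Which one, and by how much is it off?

Distance(E, A) = 16.6 — off by 4.60.

F = (0.00, 0.00) ✓; FK at -63.10° ✓; |FK| = 44.20 ✓; ∠FKE = 151.2° ✓; |KE| = 25.50 ✓; ∠(KE, EA) = 90.00° ✓; |EA| = 21.20 ✗.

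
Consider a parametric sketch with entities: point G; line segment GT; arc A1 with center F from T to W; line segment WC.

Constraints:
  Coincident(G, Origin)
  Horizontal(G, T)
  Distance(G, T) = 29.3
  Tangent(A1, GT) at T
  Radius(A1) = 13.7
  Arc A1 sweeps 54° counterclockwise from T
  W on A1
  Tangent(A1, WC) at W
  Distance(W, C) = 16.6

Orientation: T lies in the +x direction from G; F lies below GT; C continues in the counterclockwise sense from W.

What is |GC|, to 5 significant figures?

20.868

On A1, T sits at bearing 90° from F; a 54° counterclockwise sweep puts W at bearing 144°, so W = F + 13.7·(cos 144°, sin 144°) = (18.216, -5.6473). The tangent condition forces FW to be normal to WC, so WC runs along (−sin 144°, cos 144°); with |WC| = 16.6, C = (8.4592, -19.077). Then |GC| = |C − G| = 20.868.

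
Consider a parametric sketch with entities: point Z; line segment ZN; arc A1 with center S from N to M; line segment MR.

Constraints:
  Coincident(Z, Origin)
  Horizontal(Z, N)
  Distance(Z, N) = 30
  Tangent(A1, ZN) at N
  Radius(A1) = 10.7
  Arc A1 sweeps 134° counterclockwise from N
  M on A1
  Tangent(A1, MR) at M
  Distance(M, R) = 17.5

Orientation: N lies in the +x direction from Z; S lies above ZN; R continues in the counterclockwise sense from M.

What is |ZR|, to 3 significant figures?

40.0

Z is at the origin; Z and N share the same y with |ZN| = 30.0 and N on the +x side, so N = (30.0, 0.00). A1 meets ZN tangentially, so SN is at right angles to ZN, so S = N + (0, 10.7) = (30.0, 10.7). On A1, N sits at bearing -90° from S; a 134° counterclockwise sweep puts M at bearing 44°, so M = S + 10.7·(cos 44°, sin 44°) = (37.7, 18.1). A1 meets MR tangentially, so SM is at right angles to MR, so MR runs along (−sin 44°, cos 44°); with |MR| = 17.5, R = (25.5, 30.7). Then |ZR| = |R − Z| = 40.0.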